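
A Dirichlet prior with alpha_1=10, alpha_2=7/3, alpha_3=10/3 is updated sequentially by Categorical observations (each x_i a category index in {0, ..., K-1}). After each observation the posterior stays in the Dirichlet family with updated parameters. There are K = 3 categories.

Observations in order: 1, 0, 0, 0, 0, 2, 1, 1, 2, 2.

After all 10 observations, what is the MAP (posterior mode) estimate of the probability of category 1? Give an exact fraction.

obs 1: x=1 → posterior Dirichlet(10, 10/3, 10/3)
obs 2: x=0 → posterior Dirichlet(11, 10/3, 10/3)
obs 3: x=0 → posterior Dirichlet(12, 10/3, 10/3)
obs 4: x=0 → posterior Dirichlet(13, 10/3, 10/3)
obs 5: x=0 → posterior Dirichlet(14, 10/3, 10/3)
obs 6: x=2 → posterior Dirichlet(14, 10/3, 13/3)
obs 7: x=1 → posterior Dirichlet(14, 13/3, 13/3)
obs 8: x=1 → posterior Dirichlet(14, 16/3, 13/3)
obs 9: x=2 → posterior Dirichlet(14, 16/3, 16/3)
obs 10: x=2 → posterior Dirichlet(14, 16/3, 19/3)

13/68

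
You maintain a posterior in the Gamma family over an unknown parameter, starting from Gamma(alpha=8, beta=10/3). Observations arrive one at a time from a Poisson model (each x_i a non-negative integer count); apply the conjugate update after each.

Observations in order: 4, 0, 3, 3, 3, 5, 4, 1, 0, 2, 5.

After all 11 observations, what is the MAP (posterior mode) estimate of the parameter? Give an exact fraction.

111/43

obs 1: x=4 → posterior Gamma(12, 13/3)
obs 2: x=0 → posterior Gamma(12, 16/3)
obs 3: x=3 → posterior Gamma(15, 19/3)
obs 4: x=3 → posterior Gamma(18, 22/3)
obs 5: x=3 → posterior Gamma(21, 25/3)
obs 6: x=5 → posterior Gamma(26, 28/3)
obs 7: x=4 → posterior Gamma(30, 31/3)
obs 8: x=1 → posterior Gamma(31, 34/3)
obs 9: x=0 → posterior Gamma(31, 37/3)
obs 10: x=2 → posterior Gamma(33, 40/3)
obs 11: x=5 → posterior Gamma(38, 43/3)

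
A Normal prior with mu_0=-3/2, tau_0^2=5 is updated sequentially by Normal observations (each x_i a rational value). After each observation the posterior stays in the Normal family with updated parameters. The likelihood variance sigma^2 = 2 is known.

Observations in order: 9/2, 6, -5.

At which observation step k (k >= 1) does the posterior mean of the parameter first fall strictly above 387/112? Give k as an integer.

k = 2

obs 1: x=9/2 → posterior Normal(39/14, 10/7)
obs 2: x=6 → posterior Normal(33/8, 5/6)
obs 3: x=-5 → posterior Normal(49/34, 10/17)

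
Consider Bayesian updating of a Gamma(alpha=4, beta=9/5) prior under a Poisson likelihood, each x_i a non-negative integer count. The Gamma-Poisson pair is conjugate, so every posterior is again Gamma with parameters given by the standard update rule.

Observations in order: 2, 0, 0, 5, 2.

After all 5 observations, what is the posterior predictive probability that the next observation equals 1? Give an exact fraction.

405691516227827179520/1448642245702441739157

obs 1: x=2 → posterior Gamma(6, 14/5)
obs 2: x=0 → posterior Gamma(6, 19/5)
obs 3: x=0 → posterior Gamma(6, 24/5)
obs 4: x=5 → posterior Gamma(11, 29/5)
obs 5: x=2 → posterior Gamma(13, 34/5)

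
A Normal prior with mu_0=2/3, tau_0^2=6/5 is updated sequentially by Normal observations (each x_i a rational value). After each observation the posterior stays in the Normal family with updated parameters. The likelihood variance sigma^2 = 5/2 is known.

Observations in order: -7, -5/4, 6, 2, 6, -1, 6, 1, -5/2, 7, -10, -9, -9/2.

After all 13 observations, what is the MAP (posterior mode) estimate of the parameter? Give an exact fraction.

-211/543

obs 1: x=-7 → posterior Normal(-202/111, 30/37)
obs 2: x=-5/4 → posterior Normal(-247/147, 30/49)
obs 3: x=6 → posterior Normal(-31/183, 30/61)
obs 4: x=2 → posterior Normal(41/219, 30/73)
obs 5: x=6 → posterior Normal(257/255, 6/17)
obs 6: x=-1 → posterior Normal(221/291, 30/97)
obs 7: x=6 → posterior Normal(437/327, 30/109)
obs 8: x=1 → posterior Normal(43/33, 30/121)
obs 9: x=-5/2 → posterior Normal(383/399, 30/133)
obs 10: x=7 → posterior Normal(127/87, 6/29)
obs 11: x=-10 → posterior Normal(275/471, 30/157)
obs 12: x=-9 → posterior Normal(-49/507, 30/169)
obs 13: x=-9/2 → posterior Normal(-211/543, 30/181)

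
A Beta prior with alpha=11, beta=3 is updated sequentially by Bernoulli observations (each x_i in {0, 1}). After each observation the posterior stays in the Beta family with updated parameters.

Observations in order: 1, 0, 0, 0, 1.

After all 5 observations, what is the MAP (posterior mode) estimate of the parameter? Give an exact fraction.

obs 1: x=1 → posterior Beta(12, 3)
obs 2: x=0 → posterior Beta(12, 4)
obs 3: x=0 → posterior Beta(12, 5)
obs 4: x=0 → posterior Beta(12, 6)
obs 5: x=1 → posterior Beta(13, 6)

12/17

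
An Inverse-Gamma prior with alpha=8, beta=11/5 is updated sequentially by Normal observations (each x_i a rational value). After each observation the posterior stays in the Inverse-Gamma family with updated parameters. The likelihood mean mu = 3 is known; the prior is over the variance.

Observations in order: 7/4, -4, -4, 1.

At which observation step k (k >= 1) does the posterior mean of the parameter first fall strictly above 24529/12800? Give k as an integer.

obs 1: x=7/4 → posterior Inverse-Gamma(17/2, 477/160)
obs 2: x=-4 → posterior Inverse-Gamma(9, 4397/160)
obs 3: x=-4 → posterior Inverse-Gamma(19/2, 8317/160)
obs 4: x=1 → posterior Inverse-Gamma(10, 8637/160)

k = 2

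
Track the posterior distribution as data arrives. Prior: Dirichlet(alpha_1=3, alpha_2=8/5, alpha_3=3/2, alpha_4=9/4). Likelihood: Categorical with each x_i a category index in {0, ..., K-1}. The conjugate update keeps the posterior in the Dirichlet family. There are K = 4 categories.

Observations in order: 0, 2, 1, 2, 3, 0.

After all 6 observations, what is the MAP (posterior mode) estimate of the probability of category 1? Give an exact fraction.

obs 1: x=0 → posterior Dirichlet(4, 8/5, 3/2, 9/4)
obs 2: x=2 → posterior Dirichlet(4, 8/5, 5/2, 9/4)
obs 3: x=1 → posterior Dirichlet(4, 13/5, 5/2, 9/4)
obs 4: x=2 → posterior Dirichlet(4, 13/5, 7/2, 9/4)
obs 5: x=3 → posterior Dirichlet(4, 13/5, 7/2, 13/4)
obs 6: x=0 → posterior Dirichlet(5, 13/5, 7/2, 13/4)

32/207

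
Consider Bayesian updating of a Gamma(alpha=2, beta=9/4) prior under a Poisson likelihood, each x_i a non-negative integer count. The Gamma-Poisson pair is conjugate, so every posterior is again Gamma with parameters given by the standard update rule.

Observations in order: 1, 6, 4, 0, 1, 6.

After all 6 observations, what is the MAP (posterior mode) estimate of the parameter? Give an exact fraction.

obs 1: x=1 → posterior Gamma(3, 13/4)
obs 2: x=6 → posterior Gamma(9, 17/4)
obs 3: x=4 → posterior Gamma(13, 21/4)
obs 4: x=0 → posterior Gamma(13, 25/4)
obs 5: x=1 → posterior Gamma(14, 29/4)
obs 6: x=6 → posterior Gamma(20, 33/4)

76/33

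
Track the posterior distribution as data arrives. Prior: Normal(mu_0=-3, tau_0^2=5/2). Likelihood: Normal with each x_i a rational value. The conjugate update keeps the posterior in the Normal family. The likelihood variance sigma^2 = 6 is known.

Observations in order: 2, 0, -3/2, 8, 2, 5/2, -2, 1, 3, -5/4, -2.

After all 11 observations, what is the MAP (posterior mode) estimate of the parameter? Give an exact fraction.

obs 1: x=2 → posterior Normal(-26/17, 30/17)
obs 2: x=0 → posterior Normal(-13/11, 15/11)
obs 3: x=-3/2 → posterior Normal(-67/54, 10/9)
obs 4: x=8 → posterior Normal(13/64, 15/16)
obs 5: x=2 → posterior Normal(33/74, 30/37)
obs 6: x=5/2 → posterior Normal(29/42, 5/7)
obs 7: x=-2 → posterior Normal(19/47, 30/47)
obs 8: x=1 → posterior Normal(6/13, 15/26)
obs 9: x=3 → posterior Normal(13/19, 10/19)
obs 10: x=-5/4 → posterior Normal(131/248, 15/31)
obs 11: x=-2 → posterior Normal(91/268, 30/67)

91/268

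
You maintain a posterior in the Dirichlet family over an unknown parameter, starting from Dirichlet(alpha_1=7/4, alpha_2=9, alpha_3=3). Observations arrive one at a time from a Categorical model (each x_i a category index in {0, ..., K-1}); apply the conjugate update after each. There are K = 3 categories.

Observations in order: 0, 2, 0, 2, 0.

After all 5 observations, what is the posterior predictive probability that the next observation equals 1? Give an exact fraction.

obs 1: x=0 → posterior Dirichlet(11/4, 9, 3)
obs 2: x=2 → posterior Dirichlet(11/4, 9, 4)
obs 3: x=0 → posterior Dirichlet(15/4, 9, 4)
obs 4: x=2 → posterior Dirichlet(15/4, 9, 5)
obs 5: x=0 → posterior Dirichlet(19/4, 9, 5)

12/25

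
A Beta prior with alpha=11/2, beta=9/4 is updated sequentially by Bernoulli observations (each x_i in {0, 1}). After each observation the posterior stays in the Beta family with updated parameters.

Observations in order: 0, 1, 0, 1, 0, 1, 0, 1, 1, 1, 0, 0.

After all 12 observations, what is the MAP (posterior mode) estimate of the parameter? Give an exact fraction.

42/71

obs 1: x=0 → posterior Beta(11/2, 13/4)
obs 2: x=1 → posterior Beta(13/2, 13/4)
obs 3: x=0 → posterior Beta(13/2, 17/4)
obs 4: x=1 → posterior Beta(15/2, 17/4)
obs 5: x=0 → posterior Beta(15/2, 21/4)
obs 6: x=1 → posterior Beta(17/2, 21/4)
obs 7: x=0 → posterior Beta(17/2, 25/4)
obs 8: x=1 → posterior Beta(19/2, 25/4)
obs 9: x=1 → posterior Beta(21/2, 25/4)
obs 10: x=1 → posterior Beta(23/2, 25/4)
obs 11: x=0 → posterior Beta(23/2, 29/4)
obs 12: x=0 → posterior Beta(23/2, 33/4)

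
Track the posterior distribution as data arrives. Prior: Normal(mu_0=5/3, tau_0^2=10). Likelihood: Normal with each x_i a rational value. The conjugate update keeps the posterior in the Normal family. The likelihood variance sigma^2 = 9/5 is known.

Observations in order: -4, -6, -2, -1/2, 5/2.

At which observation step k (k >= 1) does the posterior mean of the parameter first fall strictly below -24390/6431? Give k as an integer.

obs 1: x=-4 → posterior Normal(-185/59, 90/59)
obs 2: x=-6 → posterior Normal(-485/109, 90/109)
obs 3: x=-2 → posterior Normal(-195/53, 30/53)
obs 4: x=-1/2 → posterior Normal(-610/209, 90/209)
obs 5: x=5/2 → posterior Normal(-485/259, 90/259)

k = 2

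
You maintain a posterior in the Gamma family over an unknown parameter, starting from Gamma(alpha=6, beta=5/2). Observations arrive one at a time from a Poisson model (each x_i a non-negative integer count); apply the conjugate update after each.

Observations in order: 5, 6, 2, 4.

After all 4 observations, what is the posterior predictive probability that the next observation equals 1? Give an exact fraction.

obs 1: x=5 → posterior Gamma(11, 7/2)
obs 2: x=6 → posterior Gamma(17, 9/2)
obs 3: x=2 → posterior Gamma(19, 11/2)
obs 4: x=4 → posterior Gamma(23, 13/2)

1920679649017003352884106662/16834112196028232574462890625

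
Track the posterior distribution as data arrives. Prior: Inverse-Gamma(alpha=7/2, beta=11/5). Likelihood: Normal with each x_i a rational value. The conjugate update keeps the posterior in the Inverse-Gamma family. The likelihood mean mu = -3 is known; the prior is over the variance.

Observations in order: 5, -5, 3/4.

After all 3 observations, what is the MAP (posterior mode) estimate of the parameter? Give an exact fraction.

6917/960

obs 1: x=5 → posterior Inverse-Gamma(4, 171/5)
obs 2: x=-5 → posterior Inverse-Gamma(9/2, 181/5)
obs 3: x=3/4 → posterior Inverse-Gamma(5, 6917/160)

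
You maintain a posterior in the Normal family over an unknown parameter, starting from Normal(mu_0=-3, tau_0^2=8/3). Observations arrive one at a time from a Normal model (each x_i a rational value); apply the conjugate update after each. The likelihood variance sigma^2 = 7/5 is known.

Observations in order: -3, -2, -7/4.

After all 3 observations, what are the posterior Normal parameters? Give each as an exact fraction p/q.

mu_0=-111/47, tau_0^2=56/141

obs 1: x=-3 → posterior Normal(-3, 56/61)
obs 2: x=-2 → posterior Normal(-263/101, 56/101)
obs 3: x=-7/4 → posterior Normal(-111/47, 56/141)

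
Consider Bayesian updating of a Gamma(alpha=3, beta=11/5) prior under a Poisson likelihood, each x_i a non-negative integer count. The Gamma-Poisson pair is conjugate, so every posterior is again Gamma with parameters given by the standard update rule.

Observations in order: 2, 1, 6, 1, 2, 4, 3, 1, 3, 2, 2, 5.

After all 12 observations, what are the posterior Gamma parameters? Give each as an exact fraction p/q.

obs 1: x=2 → posterior Gamma(5, 16/5)
obs 2: x=1 → posterior Gamma(6, 21/5)
obs 3: x=6 → posterior Gamma(12, 26/5)
obs 4: x=1 → posterior Gamma(13, 31/5)
obs 5: x=2 → posterior Gamma(15, 36/5)
obs 6: x=4 → posterior Gamma(19, 41/5)
obs 7: x=3 → posterior Gamma(22, 46/5)
obs 8: x=1 → posterior Gamma(23, 51/5)
obs 9: x=3 → posterior Gamma(26, 56/5)
obs 10: x=2 → posterior Gamma(28, 61/5)
obs 11: x=2 → posterior Gamma(30, 66/5)
obs 12: x=5 → posterior Gamma(35, 71/5)

alpha=35, beta=71/5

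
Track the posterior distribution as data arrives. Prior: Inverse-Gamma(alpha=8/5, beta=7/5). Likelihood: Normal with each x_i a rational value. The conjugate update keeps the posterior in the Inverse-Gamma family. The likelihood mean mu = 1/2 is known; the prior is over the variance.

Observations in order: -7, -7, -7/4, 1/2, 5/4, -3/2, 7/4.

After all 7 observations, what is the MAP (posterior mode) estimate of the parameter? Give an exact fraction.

10119/976

obs 1: x=-7 → posterior Inverse-Gamma(21/10, 1181/40)
obs 2: x=-7 → posterior Inverse-Gamma(13/5, 1153/20)
obs 3: x=-7/4 → posterior Inverse-Gamma(31/10, 9629/160)
obs 4: x=1/2 → posterior Inverse-Gamma(18/5, 9629/160)
obs 5: x=5/4 → posterior Inverse-Gamma(41/10, 4837/80)
obs 6: x=-3/2 → posterior Inverse-Gamma(23/5, 4997/80)
obs 7: x=7/4 → posterior Inverse-Gamma(51/10, 10119/160)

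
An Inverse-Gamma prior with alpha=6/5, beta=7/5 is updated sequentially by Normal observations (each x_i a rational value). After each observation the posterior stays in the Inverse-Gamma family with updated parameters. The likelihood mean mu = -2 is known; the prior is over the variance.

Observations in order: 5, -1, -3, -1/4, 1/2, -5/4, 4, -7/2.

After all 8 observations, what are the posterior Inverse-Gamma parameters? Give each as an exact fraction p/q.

obs 1: x=5 → posterior Inverse-Gamma(17/10, 259/10)
obs 2: x=-1 → posterior Inverse-Gamma(11/5, 132/5)
obs 3: x=-3 → posterior Inverse-Gamma(27/10, 269/10)
obs 4: x=-1/4 → posterior Inverse-Gamma(16/5, 4549/160)
obs 5: x=1/2 → posterior Inverse-Gamma(37/10, 5049/160)
obs 6: x=-5/4 → posterior Inverse-Gamma(21/5, 2547/80)
obs 7: x=4 → posterior Inverse-Gamma(47/10, 3987/80)
obs 8: x=-7/2 → posterior Inverse-Gamma(26/5, 4077/80)

alpha=26/5, beta=4077/80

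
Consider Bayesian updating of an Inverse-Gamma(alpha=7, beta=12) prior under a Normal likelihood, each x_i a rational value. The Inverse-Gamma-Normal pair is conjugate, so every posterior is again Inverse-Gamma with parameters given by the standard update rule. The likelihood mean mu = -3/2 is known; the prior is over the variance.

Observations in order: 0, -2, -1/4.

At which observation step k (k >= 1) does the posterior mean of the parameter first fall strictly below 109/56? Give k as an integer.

obs 1: x=0 → posterior Inverse-Gamma(15/2, 105/8)
obs 2: x=-2 → posterior Inverse-Gamma(8, 53/4)
obs 3: x=-1/4 → posterior Inverse-Gamma(17/2, 449/32)

k = 2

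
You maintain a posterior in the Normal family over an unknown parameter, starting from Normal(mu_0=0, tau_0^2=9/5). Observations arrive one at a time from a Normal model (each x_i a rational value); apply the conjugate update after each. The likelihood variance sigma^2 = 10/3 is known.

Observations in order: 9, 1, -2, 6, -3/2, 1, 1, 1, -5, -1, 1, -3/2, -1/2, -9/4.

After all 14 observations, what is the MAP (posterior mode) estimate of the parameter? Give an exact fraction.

675/1712

obs 1: x=9 → posterior Normal(243/77, 90/77)
obs 2: x=1 → posterior Normal(135/52, 45/52)
obs 3: x=-2 → posterior Normal(216/131, 90/131)
obs 4: x=6 → posterior Normal(189/79, 45/79)
obs 5: x=-3/2 → posterior Normal(135/74, 18/37)
obs 6: x=1 → posterior Normal(729/424, 45/106)
obs 7: x=1 → posterior Normal(783/478, 90/239)
obs 8: x=1 → posterior Normal(837/532, 45/133)
obs 9: x=-5 → posterior Normal(567/586, 90/293)
obs 10: x=-1 → posterior Normal(513/640, 9/32)
obs 11: x=1 → posterior Normal(567/694, 90/347)
obs 12: x=-3/2 → posterior Normal(243/374, 45/187)
obs 13: x=-1/2 → posterior Normal(459/802, 90/401)
obs 14: x=-9/4 → posterior Normal(675/1712, 45/214)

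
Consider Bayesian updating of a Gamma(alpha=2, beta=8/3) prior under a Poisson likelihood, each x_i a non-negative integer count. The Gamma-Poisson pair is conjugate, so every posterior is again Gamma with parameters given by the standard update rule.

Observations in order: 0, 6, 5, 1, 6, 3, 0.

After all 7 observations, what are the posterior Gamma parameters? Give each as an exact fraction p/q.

obs 1: x=0 → posterior Gamma(2, 11/3)
obs 2: x=6 → posterior Gamma(8, 14/3)
obs 3: x=5 → posterior Gamma(13, 17/3)
obs 4: x=1 → posterior Gamma(14, 20/3)
obs 5: x=6 → posterior Gamma(20, 23/3)
obs 6: x=3 → posterior Gamma(23, 26/3)
obs 7: x=0 → posterior Gamma(23, 29/3)

alpha=23, beta=29/3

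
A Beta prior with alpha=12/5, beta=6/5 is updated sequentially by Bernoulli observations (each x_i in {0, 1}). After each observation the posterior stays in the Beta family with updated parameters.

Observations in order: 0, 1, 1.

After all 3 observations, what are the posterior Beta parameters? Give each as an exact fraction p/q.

obs 1: x=0 → posterior Beta(12/5, 11/5)
obs 2: x=1 → posterior Beta(17/5, 11/5)
obs 3: x=1 → posterior Beta(22/5, 11/5)

alpha=22/5, beta=11/5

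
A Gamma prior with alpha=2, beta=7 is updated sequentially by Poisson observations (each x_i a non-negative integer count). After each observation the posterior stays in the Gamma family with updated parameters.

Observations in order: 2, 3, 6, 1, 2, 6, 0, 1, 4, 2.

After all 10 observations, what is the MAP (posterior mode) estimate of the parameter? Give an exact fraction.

28/17

obs 1: x=2 → posterior Gamma(4, 8)
obs 2: x=3 → posterior Gamma(7, 9)
obs 3: x=6 → posterior Gamma(13, 10)
obs 4: x=1 → posterior Gamma(14, 11)
obs 5: x=2 → posterior Gamma(16, 12)
obs 6: x=6 → posterior Gamma(22, 13)
obs 7: x=0 → posterior Gamma(22, 14)
obs 8: x=1 → posterior Gamma(23, 15)
obs 9: x=4 → posterior Gamma(27, 16)
obs 10: x=2 → posterior Gamma(29, 17)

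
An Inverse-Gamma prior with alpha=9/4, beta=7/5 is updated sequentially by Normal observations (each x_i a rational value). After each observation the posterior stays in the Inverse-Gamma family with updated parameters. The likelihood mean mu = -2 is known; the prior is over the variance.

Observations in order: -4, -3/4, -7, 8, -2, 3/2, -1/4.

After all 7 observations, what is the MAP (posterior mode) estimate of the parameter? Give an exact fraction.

obs 1: x=-4 → posterior Inverse-Gamma(11/4, 17/5)
obs 2: x=-3/4 → posterior Inverse-Gamma(13/4, 669/160)
obs 3: x=-7 → posterior Inverse-Gamma(15/4, 2669/160)
obs 4: x=8 → posterior Inverse-Gamma(17/4, 10669/160)
obs 5: x=-2 → posterior Inverse-Gamma(19/4, 10669/160)
obs 6: x=3/2 → posterior Inverse-Gamma(21/4, 11649/160)
obs 7: x=-1/4 → posterior Inverse-Gamma(23/4, 5947/80)

5947/540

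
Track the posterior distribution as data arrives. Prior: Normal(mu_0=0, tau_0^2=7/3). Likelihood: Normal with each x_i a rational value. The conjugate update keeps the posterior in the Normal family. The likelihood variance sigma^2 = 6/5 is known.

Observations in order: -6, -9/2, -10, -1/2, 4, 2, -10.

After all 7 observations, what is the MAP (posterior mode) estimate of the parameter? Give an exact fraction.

-875/263

obs 1: x=-6 → posterior Normal(-210/53, 42/53)
obs 2: x=-9/2 → posterior Normal(-735/176, 21/44)
obs 3: x=-10 → posterior Normal(-35/6, 14/41)
obs 4: x=-1/2 → posterior Normal(-735/158, 21/79)
obs 5: x=4 → posterior Normal(-595/193, 42/193)
obs 6: x=2 → posterior Normal(-175/76, 7/38)
obs 7: x=-10 → posterior Normal(-875/263, 42/263)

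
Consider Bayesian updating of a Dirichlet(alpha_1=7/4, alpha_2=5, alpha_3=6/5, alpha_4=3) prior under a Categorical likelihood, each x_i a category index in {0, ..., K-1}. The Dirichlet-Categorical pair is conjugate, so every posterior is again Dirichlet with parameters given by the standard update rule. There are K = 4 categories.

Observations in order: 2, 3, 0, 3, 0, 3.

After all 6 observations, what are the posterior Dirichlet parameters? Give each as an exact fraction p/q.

obs 1: x=2 → posterior Dirichlet(7/4, 5, 11/5, 3)
obs 2: x=3 → posterior Dirichlet(7/4, 5, 11/5, 4)
obs 3: x=0 → posterior Dirichlet(11/4, 5, 11/5, 4)
obs 4: x=3 → posterior Dirichlet(11/4, 5, 11/5, 5)
obs 5: x=0 → posterior Dirichlet(15/4, 5, 11/5, 5)
obs 6: x=3 → posterior Dirichlet(15/4, 5, 11/5, 6)

alpha_1=15/4, alpha_2=5, alpha_3=11/5, alpha_4=6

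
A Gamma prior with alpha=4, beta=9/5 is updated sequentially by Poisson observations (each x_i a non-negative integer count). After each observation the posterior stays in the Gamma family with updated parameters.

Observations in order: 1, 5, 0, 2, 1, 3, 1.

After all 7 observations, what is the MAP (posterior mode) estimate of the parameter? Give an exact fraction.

20/11

obs 1: x=1 → posterior Gamma(5, 14/5)
obs 2: x=5 → posterior Gamma(10, 19/5)
obs 3: x=0 → posterior Gamma(10, 24/5)
obs 4: x=2 → posterior Gamma(12, 29/5)
obs 5: x=1 → posterior Gamma(13, 34/5)
obs 6: x=3 → posterior Gamma(16, 39/5)
obs 7: x=1 → posterior Gamma(17, 44/5)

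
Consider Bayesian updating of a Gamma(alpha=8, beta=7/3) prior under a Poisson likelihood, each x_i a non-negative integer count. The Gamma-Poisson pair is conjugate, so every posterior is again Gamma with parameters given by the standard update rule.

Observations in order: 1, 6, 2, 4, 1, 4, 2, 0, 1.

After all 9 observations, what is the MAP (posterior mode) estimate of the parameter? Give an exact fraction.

42/17

obs 1: x=1 → posterior Gamma(9, 10/3)
obs 2: x=6 → posterior Gamma(15, 13/3)
obs 3: x=2 → posterior Gamma(17, 16/3)
obs 4: x=4 → posterior Gamma(21, 19/3)
obs 5: x=1 → posterior Gamma(22, 22/3)
obs 6: x=4 → posterior Gamma(26, 25/3)
obs 7: x=2 → posterior Gamma(28, 28/3)
obs 8: x=0 → posterior Gamma(28, 31/3)
obs 9: x=1 → posterior Gamma(29, 34/3)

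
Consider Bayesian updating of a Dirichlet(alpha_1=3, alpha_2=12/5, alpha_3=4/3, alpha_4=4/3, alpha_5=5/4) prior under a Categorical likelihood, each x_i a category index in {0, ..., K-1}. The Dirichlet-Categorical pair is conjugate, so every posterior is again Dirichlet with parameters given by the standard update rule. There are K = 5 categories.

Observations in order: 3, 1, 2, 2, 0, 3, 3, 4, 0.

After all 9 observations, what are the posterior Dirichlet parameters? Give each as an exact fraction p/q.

alpha_1=5, alpha_2=17/5, alpha_3=10/3, alpha_4=13/3, alpha_5=9/4

obs 1: x=3 → posterior Dirichlet(3, 12/5, 4/3, 7/3, 5/4)
obs 2: x=1 → posterior Dirichlet(3, 17/5, 4/3, 7/3, 5/4)
obs 3: x=2 → posterior Dirichlet(3, 17/5, 7/3, 7/3, 5/4)
obs 4: x=2 → posterior Dirichlet(3, 17/5, 10/3, 7/3, 5/4)
obs 5: x=0 → posterior Dirichlet(4, 17/5, 10/3, 7/3, 5/4)
obs 6: x=3 → posterior Dirichlet(4, 17/5, 10/3, 10/3, 5/4)
obs 7: x=3 → posterior Dirichlet(4, 17/5, 10/3, 13/3, 5/4)
obs 8: x=4 → posterior Dirichlet(4, 17/5, 10/3, 13/3, 9/4)
obs 9: x=0 → posterior Dirichlet(5, 17/5, 10/3, 13/3, 9/4)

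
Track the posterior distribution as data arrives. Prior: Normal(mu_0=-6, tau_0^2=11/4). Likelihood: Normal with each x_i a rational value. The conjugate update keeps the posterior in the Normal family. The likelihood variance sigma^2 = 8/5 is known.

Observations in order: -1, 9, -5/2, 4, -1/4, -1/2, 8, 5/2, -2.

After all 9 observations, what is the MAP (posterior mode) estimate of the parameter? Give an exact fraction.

3027/2108

obs 1: x=-1 → posterior Normal(-247/87, 88/87)
obs 2: x=9 → posterior Normal(124/71, 44/71)
obs 3: x=-5/2 → posterior Normal(221/394, 88/197)
obs 4: x=4 → posterior Normal(661/504, 22/63)
obs 5: x=-1/4 → posterior Normal(1267/1228, 88/307)
obs 6: x=-1/2 → posterior Normal(1157/1448, 44/181)
obs 7: x=8 → posterior Normal(2917/1668, 88/417)
obs 8: x=5/2 → posterior Normal(3467/1888, 11/59)
obs 9: x=-2 → posterior Normal(3027/2108, 88/527)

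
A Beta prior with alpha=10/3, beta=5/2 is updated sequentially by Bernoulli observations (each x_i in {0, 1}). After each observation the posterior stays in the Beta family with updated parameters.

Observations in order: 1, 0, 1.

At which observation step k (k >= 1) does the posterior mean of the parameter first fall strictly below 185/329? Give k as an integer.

obs 1: x=1 → posterior Beta(13/3, 5/2)
obs 2: x=0 → posterior Beta(13/3, 7/2)
obs 3: x=1 → posterior Beta(16/3, 7/2)

k = 2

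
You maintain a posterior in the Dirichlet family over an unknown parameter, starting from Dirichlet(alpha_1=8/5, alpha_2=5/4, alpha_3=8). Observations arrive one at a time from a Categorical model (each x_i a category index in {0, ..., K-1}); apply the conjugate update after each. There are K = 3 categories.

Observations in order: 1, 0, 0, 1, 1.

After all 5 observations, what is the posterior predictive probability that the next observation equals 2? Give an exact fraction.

obs 1: x=1 → posterior Dirichlet(8/5, 9/4, 8)
obs 2: x=0 → posterior Dirichlet(13/5, 9/4, 8)
obs 3: x=0 → posterior Dirichlet(18/5, 9/4, 8)
obs 4: x=1 → posterior Dirichlet(18/5, 13/4, 8)
obs 5: x=1 → posterior Dirichlet(18/5, 17/4, 8)

160/317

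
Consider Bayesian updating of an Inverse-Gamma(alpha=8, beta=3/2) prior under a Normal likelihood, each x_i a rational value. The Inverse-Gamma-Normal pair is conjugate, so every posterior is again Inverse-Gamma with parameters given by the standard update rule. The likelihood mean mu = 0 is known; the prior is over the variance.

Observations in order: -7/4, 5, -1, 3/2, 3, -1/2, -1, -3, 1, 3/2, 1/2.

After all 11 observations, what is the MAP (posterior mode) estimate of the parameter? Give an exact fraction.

obs 1: x=-7/4 → posterior Inverse-Gamma(17/2, 97/32)
obs 2: x=5 → posterior Inverse-Gamma(9, 497/32)
obs 3: x=-1 → posterior Inverse-Gamma(19/2, 513/32)
obs 4: x=3/2 → posterior Inverse-Gamma(10, 549/32)
obs 5: x=3 → posterior Inverse-Gamma(21/2, 693/32)
obs 6: x=-1/2 → posterior Inverse-Gamma(11, 697/32)
obs 7: x=-1 → posterior Inverse-Gamma(23/2, 713/32)
obs 8: x=-3 → posterior Inverse-Gamma(12, 857/32)
obs 9: x=1 → posterior Inverse-Gamma(25/2, 873/32)
obs 10: x=3/2 → posterior Inverse-Gamma(13, 909/32)
obs 11: x=1/2 → posterior Inverse-Gamma(27/2, 913/32)

913/464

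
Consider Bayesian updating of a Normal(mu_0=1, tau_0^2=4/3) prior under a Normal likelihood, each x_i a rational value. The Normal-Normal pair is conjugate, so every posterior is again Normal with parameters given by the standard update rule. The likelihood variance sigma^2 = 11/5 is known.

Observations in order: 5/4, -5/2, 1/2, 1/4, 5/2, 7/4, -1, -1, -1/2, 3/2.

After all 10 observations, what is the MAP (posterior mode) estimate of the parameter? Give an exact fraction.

obs 1: x=5/4 → posterior Normal(58/53, 44/53)
obs 2: x=-5/2 → posterior Normal(8/73, 44/73)
obs 3: x=1/2 → posterior Normal(6/31, 44/93)
obs 4: x=1/4 → posterior Normal(23/113, 44/113)
obs 5: x=5/2 → posterior Normal(73/133, 44/133)
obs 6: x=7/4 → posterior Normal(12/17, 44/153)
obs 7: x=-1 → posterior Normal(88/173, 44/173)
obs 8: x=-1 → posterior Normal(68/193, 44/193)
obs 9: x=-1/2 → posterior Normal(58/213, 44/213)
obs 10: x=3/2 → posterior Normal(88/233, 44/233)

88/233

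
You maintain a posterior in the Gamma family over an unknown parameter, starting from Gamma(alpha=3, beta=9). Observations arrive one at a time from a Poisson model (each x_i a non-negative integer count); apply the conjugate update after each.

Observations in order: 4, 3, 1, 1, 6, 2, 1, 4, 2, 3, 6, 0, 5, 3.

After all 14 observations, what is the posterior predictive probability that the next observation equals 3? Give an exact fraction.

1042594213656391153522584364230247519438760922485990962961494865/6176566397397329478500470811219354478976478816930496947737853952

obs 1: x=4 → posterior Gamma(7, 10)
obs 2: x=3 → posterior Gamma(10, 11)
obs 3: x=1 → posterior Gamma(11, 12)
obs 4: x=1 → posterior Gamma(12, 13)
obs 5: x=6 → posterior Gamma(18, 14)
obs 6: x=2 → posterior Gamma(20, 15)
obs 7: x=1 → posterior Gamma(21, 16)
obs 8: x=4 → posterior Gamma(25, 17)
obs 9: x=2 → posterior Gamma(27, 18)
obs 10: x=3 → posterior Gamma(30, 19)
obs 11: x=6 → posterior Gamma(36, 20)
obs 12: x=0 → posterior Gamma(36, 21)
obs 13: x=5 → posterior Gamma(41, 22)
obs 14: x=3 → posterior Gamma(44, 23)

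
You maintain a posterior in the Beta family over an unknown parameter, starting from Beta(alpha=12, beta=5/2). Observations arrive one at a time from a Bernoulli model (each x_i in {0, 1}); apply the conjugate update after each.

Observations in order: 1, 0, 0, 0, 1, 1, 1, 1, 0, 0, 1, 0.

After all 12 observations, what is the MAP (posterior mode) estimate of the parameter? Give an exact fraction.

34/49

obs 1: x=1 → posterior Beta(13, 5/2)
obs 2: x=0 → posterior Beta(13, 7/2)
obs 3: x=0 → posterior Beta(13, 9/2)
obs 4: x=0 → posterior Beta(13, 11/2)
obs 5: x=1 → posterior Beta(14, 11/2)
obs 6: x=1 → posterior Beta(15, 11/2)
obs 7: x=1 → posterior Beta(16, 11/2)
obs 8: x=1 → posterior Beta(17, 11/2)
obs 9: x=0 → posterior Beta(17, 13/2)
obs 10: x=0 → posterior Beta(17, 15/2)
obs 11: x=1 → posterior Beta(18, 15/2)
obs 12: x=0 → posterior Beta(18, 17/2)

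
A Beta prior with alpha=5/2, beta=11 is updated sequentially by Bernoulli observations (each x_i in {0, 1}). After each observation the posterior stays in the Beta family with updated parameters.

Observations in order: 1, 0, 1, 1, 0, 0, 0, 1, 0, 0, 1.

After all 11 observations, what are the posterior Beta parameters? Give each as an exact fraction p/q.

obs 1: x=1 → posterior Beta(7/2, 11)
obs 2: x=0 → posterior Beta(7/2, 12)
obs 3: x=1 → posterior Beta(9/2, 12)
obs 4: x=1 → posterior Beta(11/2, 12)
obs 5: x=0 → posterior Beta(11/2, 13)
obs 6: x=0 → posterior Beta(11/2, 14)
obs 7: x=0 → posterior Beta(11/2, 15)
obs 8: x=1 → posterior Beta(13/2, 15)
obs 9: x=0 → posterior Beta(13/2, 16)
obs 10: x=0 → posterior Beta(13/2, 17)
obs 11: x=1 → posterior Beta(15/2, 17)

alpha=15/2, beta=17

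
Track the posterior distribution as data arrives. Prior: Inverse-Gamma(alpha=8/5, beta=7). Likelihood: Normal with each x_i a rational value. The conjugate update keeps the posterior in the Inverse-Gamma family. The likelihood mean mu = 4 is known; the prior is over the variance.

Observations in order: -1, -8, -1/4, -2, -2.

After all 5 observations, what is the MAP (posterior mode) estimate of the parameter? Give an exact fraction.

obs 1: x=-1 → posterior Inverse-Gamma(21/10, 39/2)
obs 2: x=-8 → posterior Inverse-Gamma(13/5, 183/2)
obs 3: x=-1/4 → posterior Inverse-Gamma(31/10, 3217/32)
obs 4: x=-2 → posterior Inverse-Gamma(18/5, 3793/32)
obs 5: x=-2 → posterior Inverse-Gamma(41/10, 4369/32)

1285/48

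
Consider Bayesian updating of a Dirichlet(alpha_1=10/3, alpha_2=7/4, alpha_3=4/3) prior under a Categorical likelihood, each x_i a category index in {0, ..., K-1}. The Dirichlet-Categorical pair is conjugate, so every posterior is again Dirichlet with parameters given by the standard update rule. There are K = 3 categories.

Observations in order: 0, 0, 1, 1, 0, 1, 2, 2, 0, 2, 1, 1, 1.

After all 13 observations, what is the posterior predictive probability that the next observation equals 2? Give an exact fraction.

52/233

obs 1: x=0 → posterior Dirichlet(13/3, 7/4, 4/3)
obs 2: x=0 → posterior Dirichlet(16/3, 7/4, 4/3)
obs 3: x=1 → posterior Dirichlet(16/3, 11/4, 4/3)
obs 4: x=1 → posterior Dirichlet(16/3, 15/4, 4/3)
obs 5: x=0 → posterior Dirichlet(19/3, 15/4, 4/3)
obs 6: x=1 → posterior Dirichlet(19/3, 19/4, 4/3)
obs 7: x=2 → posterior Dirichlet(19/3, 19/4, 7/3)
obs 8: x=2 → posterior Dirichlet(19/3, 19/4, 10/3)
obs 9: x=0 → posterior Dirichlet(22/3, 19/4, 10/3)
obs 10: x=2 → posterior Dirichlet(22/3, 19/4, 13/3)
obs 11: x=1 → posterior Dirichlet(22/3, 23/4, 13/3)
obs 12: x=1 → posterior Dirichlet(22/3, 27/4, 13/3)
obs 13: x=1 → posterior Dirichlet(22/3, 31/4, 13/3)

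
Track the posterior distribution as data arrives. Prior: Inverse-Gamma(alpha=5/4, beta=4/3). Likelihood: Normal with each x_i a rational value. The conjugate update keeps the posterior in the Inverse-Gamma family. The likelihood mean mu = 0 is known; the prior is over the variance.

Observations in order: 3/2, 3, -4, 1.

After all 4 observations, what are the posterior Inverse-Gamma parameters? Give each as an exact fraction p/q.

obs 1: x=3/2 → posterior Inverse-Gamma(7/4, 59/24)
obs 2: x=3 → posterior Inverse-Gamma(9/4, 167/24)
obs 3: x=-4 → posterior Inverse-Gamma(11/4, 359/24)
obs 4: x=1 → posterior Inverse-Gamma(13/4, 371/24)

alpha=13/4, beta=371/24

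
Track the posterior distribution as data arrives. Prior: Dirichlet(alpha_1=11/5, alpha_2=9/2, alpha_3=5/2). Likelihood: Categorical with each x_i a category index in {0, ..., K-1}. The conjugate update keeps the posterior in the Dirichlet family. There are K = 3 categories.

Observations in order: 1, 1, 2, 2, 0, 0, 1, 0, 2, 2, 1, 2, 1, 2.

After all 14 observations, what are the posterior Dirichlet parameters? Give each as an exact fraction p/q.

alpha_1=26/5, alpha_2=19/2, alpha_3=17/2

obs 1: x=1 → posterior Dirichlet(11/5, 11/2, 5/2)
obs 2: x=1 → posterior Dirichlet(11/5, 13/2, 5/2)
obs 3: x=2 → posterior Dirichlet(11/5, 13/2, 7/2)
obs 4: x=2 → posterior Dirichlet(11/5, 13/2, 9/2)
obs 5: x=0 → posterior Dirichlet(16/5, 13/2, 9/2)
obs 6: x=0 → posterior Dirichlet(21/5, 13/2, 9/2)
obs 7: x=1 → posterior Dirichlet(21/5, 15/2, 9/2)
obs 8: x=0 → posterior Dirichlet(26/5, 15/2, 9/2)
obs 9: x=2 → posterior Dirichlet(26/5, 15/2, 11/2)
obs 10: x=2 → posterior Dirichlet(26/5, 15/2, 13/2)
obs 11: x=1 → posterior Dirichlet(26/5, 17/2, 13/2)
obs 12: x=2 → posterior Dirichlet(26/5, 17/2, 15/2)
obs 13: x=1 → posterior Dirichlet(26/5, 19/2, 15/2)
obs 14: x=2 → posterior Dirichlet(26/5, 19/2, 17/2)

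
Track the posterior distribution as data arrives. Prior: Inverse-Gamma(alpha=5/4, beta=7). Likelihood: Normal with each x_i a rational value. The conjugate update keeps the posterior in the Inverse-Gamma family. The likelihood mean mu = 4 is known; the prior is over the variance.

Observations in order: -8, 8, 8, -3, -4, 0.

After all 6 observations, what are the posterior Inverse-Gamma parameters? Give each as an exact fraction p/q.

obs 1: x=-8 → posterior Inverse-Gamma(7/4, 79)
obs 2: x=8 → posterior Inverse-Gamma(9/4, 87)
obs 3: x=8 → posterior Inverse-Gamma(11/4, 95)
obs 4: x=-3 → posterior Inverse-Gamma(13/4, 239/2)
obs 5: x=-4 → posterior Inverse-Gamma(15/4, 303/2)
obs 6: x=0 → posterior Inverse-Gamma(17/4, 319/2)

alpha=17/4, beta=319/2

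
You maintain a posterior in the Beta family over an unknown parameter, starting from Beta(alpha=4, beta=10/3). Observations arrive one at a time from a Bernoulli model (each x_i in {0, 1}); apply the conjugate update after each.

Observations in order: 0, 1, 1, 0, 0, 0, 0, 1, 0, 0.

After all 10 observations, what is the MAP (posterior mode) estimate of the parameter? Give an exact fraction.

9/23

obs 1: x=0 → posterior Beta(4, 13/3)
obs 2: x=1 → posterior Beta(5, 13/3)
obs 3: x=1 → posterior Beta(6, 13/3)
obs 4: x=0 → posterior Beta(6, 16/3)
obs 5: x=0 → posterior Beta(6, 19/3)
obs 6: x=0 → posterior Beta(6, 22/3)
obs 7: x=0 → posterior Beta(6, 25/3)
obs 8: x=1 → posterior Beta(7, 25/3)
obs 9: x=0 → posterior Beta(7, 28/3)
obs 10: x=0 → posterior Beta(7, 31/3)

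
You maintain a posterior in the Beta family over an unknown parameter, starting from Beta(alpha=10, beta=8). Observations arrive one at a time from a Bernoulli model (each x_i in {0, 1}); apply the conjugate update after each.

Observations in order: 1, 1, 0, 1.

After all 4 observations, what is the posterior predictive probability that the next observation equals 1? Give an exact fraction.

13/22

obs 1: x=1 → posterior Beta(11, 8)
obs 2: x=1 → posterior Beta(12, 8)
obs 3: x=0 → posterior Beta(12, 9)
obs 4: x=1 → posterior Beta(13, 9)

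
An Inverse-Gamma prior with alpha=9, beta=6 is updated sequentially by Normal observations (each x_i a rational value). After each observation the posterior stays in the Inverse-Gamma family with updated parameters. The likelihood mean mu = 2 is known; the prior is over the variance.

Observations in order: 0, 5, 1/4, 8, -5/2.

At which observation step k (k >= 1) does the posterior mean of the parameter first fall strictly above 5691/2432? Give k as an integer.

k = 4

obs 1: x=0 → posterior Inverse-Gamma(19/2, 8)
obs 2: x=5 → posterior Inverse-Gamma(10, 25/2)
obs 3: x=1/4 → posterior Inverse-Gamma(21/2, 449/32)
obs 4: x=8 → posterior Inverse-Gamma(11, 1025/32)
obs 5: x=-5/2 → posterior Inverse-Gamma(23/2, 1349/32)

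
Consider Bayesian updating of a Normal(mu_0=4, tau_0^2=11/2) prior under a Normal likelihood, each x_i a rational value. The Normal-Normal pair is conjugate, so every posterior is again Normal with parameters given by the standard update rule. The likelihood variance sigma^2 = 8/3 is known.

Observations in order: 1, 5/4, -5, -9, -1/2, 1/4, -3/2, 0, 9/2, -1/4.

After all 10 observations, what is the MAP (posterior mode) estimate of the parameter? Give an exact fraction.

obs 1: x=1 → posterior Normal(97/49, 88/49)
obs 2: x=5/4 → posterior Normal(553/328, 44/41)
obs 3: x=-5 → posterior Normal(-107/460, 88/115)
obs 4: x=-9 → posterior Normal(-35/16, 22/37)
obs 5: x=-1/2 → posterior Normal(-1361/724, 88/181)
obs 6: x=1/4 → posterior Normal(-166/107, 44/107)
obs 7: x=-3/2 → posterior Normal(-763/494, 88/247)
obs 8: x=0 → posterior Normal(-109/80, 11/35)
obs 9: x=9/2 → posterior Normal(-233/313, 88/313)
obs 10: x=-1/4 → posterior Normal(-965/1384, 44/173)

-965/1384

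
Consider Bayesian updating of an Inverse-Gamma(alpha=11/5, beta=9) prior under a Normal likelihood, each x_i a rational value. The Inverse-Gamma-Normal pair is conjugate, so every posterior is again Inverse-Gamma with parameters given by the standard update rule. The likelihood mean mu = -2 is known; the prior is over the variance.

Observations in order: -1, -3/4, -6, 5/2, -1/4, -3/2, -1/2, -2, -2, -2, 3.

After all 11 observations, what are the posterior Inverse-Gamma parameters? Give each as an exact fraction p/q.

obs 1: x=-1 → posterior Inverse-Gamma(27/10, 19/2)
obs 2: x=-3/4 → posterior Inverse-Gamma(16/5, 329/32)
obs 3: x=-6 → posterior Inverse-Gamma(37/10, 585/32)
obs 4: x=5/2 → posterior Inverse-Gamma(21/5, 909/32)
obs 5: x=-1/4 → posterior Inverse-Gamma(47/10, 479/16)
obs 6: x=-3/2 → posterior Inverse-Gamma(26/5, 481/16)
obs 7: x=-1/2 → posterior Inverse-Gamma(57/10, 499/16)
obs 8: x=-2 → posterior Inverse-Gamma(31/5, 499/16)
obs 9: x=-2 → posterior Inverse-Gamma(67/10, 499/16)
obs 10: x=-2 → posterior Inverse-Gamma(36/5, 499/16)
obs 11: x=3 → posterior Inverse-Gamma(77/10, 699/16)

alpha=77/10, beta=699/16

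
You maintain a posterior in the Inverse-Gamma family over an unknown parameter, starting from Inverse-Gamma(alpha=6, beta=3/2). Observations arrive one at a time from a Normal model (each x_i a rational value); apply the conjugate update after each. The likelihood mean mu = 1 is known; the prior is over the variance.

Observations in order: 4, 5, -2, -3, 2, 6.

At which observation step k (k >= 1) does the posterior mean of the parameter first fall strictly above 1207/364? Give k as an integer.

k = 4

obs 1: x=4 → posterior Inverse-Gamma(13/2, 6)
obs 2: x=5 → posterior Inverse-Gamma(7, 14)
obs 3: x=-2 → posterior Inverse-Gamma(15/2, 37/2)
obs 4: x=-3 → posterior Inverse-Gamma(8, 53/2)
obs 5: x=2 → posterior Inverse-Gamma(17/2, 27)
obs 6: x=6 → posterior Inverse-Gamma(9, 79/2)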